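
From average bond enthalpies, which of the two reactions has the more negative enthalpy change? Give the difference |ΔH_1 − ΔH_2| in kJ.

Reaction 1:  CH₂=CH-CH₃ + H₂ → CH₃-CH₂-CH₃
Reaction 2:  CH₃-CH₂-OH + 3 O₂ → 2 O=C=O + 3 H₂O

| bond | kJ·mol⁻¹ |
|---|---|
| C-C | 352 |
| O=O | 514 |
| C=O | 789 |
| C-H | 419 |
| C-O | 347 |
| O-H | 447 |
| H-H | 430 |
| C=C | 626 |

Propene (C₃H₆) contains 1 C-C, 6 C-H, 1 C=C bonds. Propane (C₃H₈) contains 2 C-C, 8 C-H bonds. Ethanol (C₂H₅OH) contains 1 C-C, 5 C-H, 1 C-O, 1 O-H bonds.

Reaction 1:
  Bonds broken (reactants):
    C-C: 1 × 352 = 352
    C-H: 6 × 419 = 2514
    C=C: 1 × 626 = 626
    H-H: 1 × 430 = 430
    Σ(broken) = 3922 kJ
  Bonds formed (products):
    C-C: 2 × 352 = 704
    C-H: 8 × 419 = 3352
    Σ(formed) = 4056 kJ
  ΔH_1 = 3922 − 4056 = −134 kJ
Reaction 2:
  Bonds broken (reactants):
    C-C: 1 × 352 = 352
    C-H: 5 × 419 = 2095
    C-O: 1 × 347 = 347
    O-H: 1 × 447 = 447
    O=O: 3 × 514 = 1542
    Σ(broken) = 4783 kJ
  Bonds formed (products):
    C=O: 4 × 789 = 3156
    O-H: 6 × 447 = 2682
    Σ(formed) = 5838 kJ
  ΔH_2 = 4783 − 5838 = −1055 kJ
ΔH_1 − ΔH_2 = +921 kJ, so reaction 2 has the more negative ΔH; |ΔH_1 − ΔH_2| = 921 kJ.

Reaction 2, by 921 kJ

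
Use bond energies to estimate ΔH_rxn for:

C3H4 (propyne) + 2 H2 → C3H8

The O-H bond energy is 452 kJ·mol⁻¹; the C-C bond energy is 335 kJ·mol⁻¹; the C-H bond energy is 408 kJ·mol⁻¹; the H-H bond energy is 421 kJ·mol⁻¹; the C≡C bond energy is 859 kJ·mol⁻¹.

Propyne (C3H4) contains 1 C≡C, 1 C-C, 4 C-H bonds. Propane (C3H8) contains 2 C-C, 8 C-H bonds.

Bonds broken (reactants):
  C≡C: 1 × 859 = 859
  C-C: 1 × 335 = 335
  C-H: 4 × 408 = 1632
  H-H: 2 × 421 = 842
  Σ(broken) = 3668 kJ
Bonds formed (products):
  C-C: 2 × 335 = 670
  C-H: 8 × 408 = 3264
  Σ(formed) = 3934 kJ
ΔH = Σ(broken) − Σ(formed) = 3668 − 3934 = −266 kJ

ΔH ≈ −266 kJ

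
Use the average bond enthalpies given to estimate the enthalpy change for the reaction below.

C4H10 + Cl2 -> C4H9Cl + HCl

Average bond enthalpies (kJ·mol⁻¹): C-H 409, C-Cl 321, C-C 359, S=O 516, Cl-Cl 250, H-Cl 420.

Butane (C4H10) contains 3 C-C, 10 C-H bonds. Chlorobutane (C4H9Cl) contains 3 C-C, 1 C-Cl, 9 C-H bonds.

Bonds broken (reactants):
  C-C: 3 × 359 = 1077
  C-H: 10 × 409 = 4090
  Cl-Cl: 1 × 250 = 250
  Σ(broken) = 5417 kJ
Bonds formed (products):
  C-C: 3 × 359 = 1077
  C-Cl: 1 × 321 = 321
  C-H: 9 × 409 = 3681
  H-Cl: 1 × 420 = 420
  Σ(formed) = 5499 kJ
ΔH = Σ(broken) − Σ(formed) = 5417 − 5499 = −82 kJ

ΔH ≈ −82 kJ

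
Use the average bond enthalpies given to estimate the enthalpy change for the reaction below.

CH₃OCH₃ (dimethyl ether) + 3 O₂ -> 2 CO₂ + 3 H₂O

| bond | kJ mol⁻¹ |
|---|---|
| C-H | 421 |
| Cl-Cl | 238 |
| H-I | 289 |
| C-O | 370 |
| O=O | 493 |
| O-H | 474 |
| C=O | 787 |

Bonds broken (reactants):
  C-H: 6 × 421 = 2526
  C-O: 2 × 370 = 740
  O=O: 3 × 493 = 1479
  Σ(broken) = 4745 kJ
Bonds formed (products):
  C=O: 4 × 787 = 3148
  O-H: 6 × 474 = 2844
  Σ(formed) = 5992 kJ
ΔH = Σ(broken) − Σ(formed) = 4745 − 5992 = −1247 kJ

ΔH ≈ −1247 kJ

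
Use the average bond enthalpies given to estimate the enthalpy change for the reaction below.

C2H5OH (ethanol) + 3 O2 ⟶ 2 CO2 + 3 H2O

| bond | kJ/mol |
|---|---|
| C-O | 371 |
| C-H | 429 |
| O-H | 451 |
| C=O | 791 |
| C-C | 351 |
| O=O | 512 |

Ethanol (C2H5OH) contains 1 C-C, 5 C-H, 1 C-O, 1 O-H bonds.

Bonds broken (reactants):
  C-C: 1 × 351 = 351
  C-H: 5 × 429 = 2145
  C-O: 1 × 371 = 371
  O-H: 1 × 451 = 451
  O=O: 3 × 512 = 1536
  Σ(broken) = 4854 kJ
Bonds formed (products):
  C=O: 4 × 791 = 3164
  O-H: 6 × 451 = 2706
  Σ(formed) = 5870 kJ
ΔH = Σ(broken) − Σ(formed) = 4854 − 5870 = −1016 kJ

ΔH ≈ −1016 kJ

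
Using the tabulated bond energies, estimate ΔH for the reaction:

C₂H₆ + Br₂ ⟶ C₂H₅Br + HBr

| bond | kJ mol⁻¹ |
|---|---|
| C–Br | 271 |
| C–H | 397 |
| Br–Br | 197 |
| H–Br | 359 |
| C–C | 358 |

Bonds broken (reactants):
  Br–Br: 1 × 197 = 197
  C–C: 1 × 358 = 358
  C–H: 6 × 397 = 2382
  Σ(broken) = 2937 kJ
Bonds formed (products):
  C–Br: 1 × 271 = 271
  C–C: 1 × 358 = 358
  C–H: 5 × 397 = 1985
  H–Br: 1 × 359 = 359
  Σ(formed) = 2973 kJ
ΔH = Σ(broken) − Σ(formed) = 2937 − 2973 = −36 kJ

ΔH ≈ −36 kJ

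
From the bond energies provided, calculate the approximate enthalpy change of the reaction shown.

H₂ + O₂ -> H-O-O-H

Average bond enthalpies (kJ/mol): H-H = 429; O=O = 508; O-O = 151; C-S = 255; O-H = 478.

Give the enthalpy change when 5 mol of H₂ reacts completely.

ΔH = −850 kJ

Bonds broken (reactants):
  H-H: 1 × 429 = 429
  O=O: 1 × 508 = 508
  Σ(broken) = 937 kJ
Bonds formed (products):
  O-H: 2 × 478 = 956
  O-O: 1 × 151 = 151
  Σ(formed) = 1107 kJ
ΔH = Σ(broken) − Σ(formed) = 937 − 1107 = −170 kJ
For 5× the reaction as written: 5 × (−170) = −850 kJ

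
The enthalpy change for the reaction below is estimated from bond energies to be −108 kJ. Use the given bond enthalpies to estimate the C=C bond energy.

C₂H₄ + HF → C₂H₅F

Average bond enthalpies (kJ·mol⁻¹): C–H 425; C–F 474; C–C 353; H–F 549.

Let D be the C=C bond energy.
Σ(broken) = 4×425 + 1×D + 1×549 = 2249 + D
Σ(formed) = 1×353 + 1×474 + 5×425 = 2952
ΔH = Σ(broken) − Σ(formed) = (2249 + D) − (2952) = −703 + D
Setting this equal to −108 kJ gives D = 595 kJ/mol.

D(C=C) ≈ 595 kJ/mol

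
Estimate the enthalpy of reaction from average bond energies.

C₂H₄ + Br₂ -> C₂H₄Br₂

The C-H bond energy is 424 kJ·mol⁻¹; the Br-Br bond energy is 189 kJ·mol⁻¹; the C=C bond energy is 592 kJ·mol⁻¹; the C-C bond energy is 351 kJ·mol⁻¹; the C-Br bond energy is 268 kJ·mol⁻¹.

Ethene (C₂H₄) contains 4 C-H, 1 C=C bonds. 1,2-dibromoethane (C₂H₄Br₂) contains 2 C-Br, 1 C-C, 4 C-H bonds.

Bonds broken (reactants):
  Br-Br: 1 × 189 = 189
  C-H: 4 × 424 = 1696
  C=C: 1 × 592 = 592
  Σ(broken) = 2477 kJ
Bonds formed (products):
  C-Br: 2 × 268 = 536
  C-C: 1 × 351 = 351
  C-H: 4 × 424 = 1696
  Σ(formed) = 2583 kJ
ΔH = Σ(broken) − Σ(formed) = 2477 − 2583 = −106 kJ

ΔH ≈ −106 kJ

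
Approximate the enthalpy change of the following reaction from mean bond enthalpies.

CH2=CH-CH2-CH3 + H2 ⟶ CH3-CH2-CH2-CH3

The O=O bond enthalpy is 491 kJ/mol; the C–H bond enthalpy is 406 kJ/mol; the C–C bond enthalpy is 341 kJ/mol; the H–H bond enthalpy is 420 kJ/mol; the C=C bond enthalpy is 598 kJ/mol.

ΔH ≈ −135 kJ

Bonds broken (reactants):
  C–C: 2 × 341 = 682
  C–H: 8 × 406 = 3248
  C=C: 1 × 598 = 598
  H–H: 1 × 420 = 420
  Σ(broken) = 4948 kJ
Bonds formed (products):
  C–C: 3 × 341 = 1023
  C–H: 10 × 406 = 4060
  Σ(formed) = 5083 kJ
ΔH = Σ(broken) − Σ(formed) = 4948 − 5083 = −135 kJ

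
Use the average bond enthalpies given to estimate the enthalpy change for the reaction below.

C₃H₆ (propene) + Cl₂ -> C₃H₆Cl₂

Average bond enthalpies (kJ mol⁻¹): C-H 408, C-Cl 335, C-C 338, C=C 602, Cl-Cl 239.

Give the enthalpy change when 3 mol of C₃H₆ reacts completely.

ΔH = −501 kJ

Bonds broken (reactants):
  C-C: 1 × 338 = 338
  C-H: 6 × 408 = 2448
  C=C: 1 × 602 = 602
  Cl-Cl: 1 × 239 = 239
  Σ(broken) = 3627 kJ
Bonds formed (products):
  C-C: 2 × 338 = 676
  C-Cl: 2 × 335 = 670
  C-H: 6 × 408 = 2448
  Σ(formed) = 3794 kJ
ΔH = Σ(broken) − Σ(formed) = 3627 − 3794 = −167 kJ
For 3× the reaction as written: 3 × (−167) = −501 kJ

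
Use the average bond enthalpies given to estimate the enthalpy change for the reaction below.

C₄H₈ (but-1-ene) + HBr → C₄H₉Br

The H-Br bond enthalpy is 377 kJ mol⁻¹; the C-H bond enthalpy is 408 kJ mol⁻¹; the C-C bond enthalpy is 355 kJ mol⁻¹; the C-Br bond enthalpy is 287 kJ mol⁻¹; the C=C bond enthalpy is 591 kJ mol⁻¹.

ΔH ≈ −82 kJ

Bonds broken (reactants):
  C-C: 2 × 355 = 710
  C-H: 8 × 408 = 3264
  C=C: 1 × 591 = 591
  H-Br: 1 × 377 = 377
  Σ(broken) = 4942 kJ
Bonds formed (products):
  C-Br: 1 × 287 = 287
  C-C: 3 × 355 = 1065
  C-H: 9 × 408 = 3672
  Σ(formed) = 5024 kJ
ΔH = Σ(broken) − Σ(formed) = 4942 − 5024 = −82 kJ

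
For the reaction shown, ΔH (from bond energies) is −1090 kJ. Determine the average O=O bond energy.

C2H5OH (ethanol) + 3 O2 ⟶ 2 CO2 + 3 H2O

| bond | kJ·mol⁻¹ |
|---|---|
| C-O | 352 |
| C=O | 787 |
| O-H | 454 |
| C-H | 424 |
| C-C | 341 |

D(O=O) ≈ 505 kJ/mol

Let D be the O=O bond energy.
Σ(broken) = 1×341 + 5×424 + 1×352 + 1×454 + 3×D = 3267 + 3D
Σ(formed) = 4×787 + 6×454 = 5872
ΔH = Σ(broken) − Σ(formed) = (3267 + 3D) − (5872) = −2605 + 3D
Setting this equal to −1090 kJ gives 3D = 1515, so D = 505 kJ/mol.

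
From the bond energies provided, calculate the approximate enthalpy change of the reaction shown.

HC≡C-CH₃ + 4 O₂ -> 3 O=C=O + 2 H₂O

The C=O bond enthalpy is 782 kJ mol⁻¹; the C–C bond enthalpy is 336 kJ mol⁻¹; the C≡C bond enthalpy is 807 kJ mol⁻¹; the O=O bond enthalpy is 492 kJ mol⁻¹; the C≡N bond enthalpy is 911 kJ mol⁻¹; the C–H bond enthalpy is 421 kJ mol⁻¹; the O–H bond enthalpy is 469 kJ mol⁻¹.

Bonds broken (reactants):
  C≡C: 1 × 807 = 807
  C–C: 1 × 336 = 336
  C–H: 4 × 421 = 1684
  O=O: 4 × 492 = 1968
  Σ(broken) = 4795 kJ
Bonds formed (products):
  C=O: 6 × 782 = 4692
  O–H: 4 × 469 = 1876
  Σ(formed) = 6568 kJ
ΔH = Σ(broken) − Σ(formed) = 4795 − 6568 = −1773 kJ

ΔH ≈ −1773 kJ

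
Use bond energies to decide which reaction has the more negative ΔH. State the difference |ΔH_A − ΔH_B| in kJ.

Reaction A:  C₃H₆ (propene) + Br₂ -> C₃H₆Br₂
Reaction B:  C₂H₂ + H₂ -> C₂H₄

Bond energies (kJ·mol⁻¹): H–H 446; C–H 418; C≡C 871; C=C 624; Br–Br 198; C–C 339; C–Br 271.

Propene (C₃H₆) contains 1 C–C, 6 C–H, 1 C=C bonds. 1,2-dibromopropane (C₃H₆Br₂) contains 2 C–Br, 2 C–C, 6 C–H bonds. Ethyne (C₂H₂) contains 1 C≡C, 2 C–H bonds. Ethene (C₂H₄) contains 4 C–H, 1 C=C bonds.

Reaction B, by 84 kJ

Reaction A:
  Bonds broken (reactants):
    Br–Br: 1 × 198 = 198
    C–C: 1 × 339 = 339
    C–H: 6 × 418 = 2508
    C=C: 1 × 624 = 624
    Σ(broken) = 3669 kJ
  Bonds formed (products):
    C–Br: 2 × 271 = 542
    C–C: 2 × 339 = 678
    C–H: 6 × 418 = 2508
    Σ(formed) = 3728 kJ
  ΔH_A = 3669 − 3728 = −59 kJ
Reaction B:
  Bonds broken (reactants):
    C≡C: 1 × 871 = 871
    C–H: 2 × 418 = 836
    H–H: 1 × 446 = 446
    Σ(broken) = 2153 kJ
  Bonds formed (products):
    C–H: 4 × 418 = 1672
    C=C: 1 × 624 = 624
    Σ(formed) = 2296 kJ
  ΔH_B = 2153 − 2296 = −143 kJ
ΔH_A − ΔH_B = +84 kJ, so reaction B has the more negative ΔH; |ΔH_A − ΔH_B| = 84 kJ.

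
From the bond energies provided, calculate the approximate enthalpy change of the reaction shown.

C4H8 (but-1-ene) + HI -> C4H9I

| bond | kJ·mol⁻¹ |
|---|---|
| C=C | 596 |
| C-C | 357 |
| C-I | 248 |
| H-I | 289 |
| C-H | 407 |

ΔH ≈ −127 kJ

Bonds broken (reactants):
  C-C: 2 × 357 = 714
  C-H: 8 × 407 = 3256
  C=C: 1 × 596 = 596
  H-I: 1 × 289 = 289
  Σ(broken) = 4855 kJ
Bonds formed (products):
  C-C: 3 × 357 = 1071
  C-H: 9 × 407 = 3663
  C-I: 1 × 248 = 248
  Σ(formed) = 4982 kJ
ΔH = Σ(broken) − Σ(formed) = 4855 − 4982 = −127 kJ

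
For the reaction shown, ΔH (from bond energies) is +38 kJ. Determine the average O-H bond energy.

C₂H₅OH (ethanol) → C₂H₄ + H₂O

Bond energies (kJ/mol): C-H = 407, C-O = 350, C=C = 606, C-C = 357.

D(O-H) ≈ 470 kJ/mol

Let D be the O-H bond energy.
Σ(broken) = 1×357 + 5×407 + 1×350 + 1×D = 2742 + D
Σ(formed) = 4×407 + 1×606 + 2×D = 2234 + 2D
ΔH = Σ(broken) − Σ(formed) = (2742 + D) − (2234 + 2D) = +508 − D
Setting this equal to +38 kJ gives D = 470 kJ/mol.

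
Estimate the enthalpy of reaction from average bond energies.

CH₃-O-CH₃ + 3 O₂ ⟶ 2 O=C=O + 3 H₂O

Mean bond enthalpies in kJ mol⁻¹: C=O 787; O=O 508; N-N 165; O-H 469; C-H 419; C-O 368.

ΔH ≈ −1188 kJ

Bonds broken (reactants):
  C-H: 6 × 419 = 2514
  C-O: 2 × 368 = 736
  O=O: 3 × 508 = 1524
  Σ(broken) = 4774 kJ
Bonds formed (products):
  C=O: 4 × 787 = 3148
  O-H: 6 × 469 = 2814
  Σ(formed) = 5962 kJ
ΔH = Σ(broken) − Σ(formed) = 4774 − 5962 = −1188 kJ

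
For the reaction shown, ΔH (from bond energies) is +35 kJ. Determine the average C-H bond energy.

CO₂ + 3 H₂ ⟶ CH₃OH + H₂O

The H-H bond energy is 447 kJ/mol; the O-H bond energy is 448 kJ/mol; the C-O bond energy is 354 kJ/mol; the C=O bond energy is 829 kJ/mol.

Let D be the C-H bond energy.
Σ(broken) = 2×829 + 3×447 = 2999
Σ(formed) = 3×D + 1×354 + 3×448 = 1698 + 3D
ΔH = Σ(broken) − Σ(formed) = (2999) − (1698 + 3D) = +1301 − 3D
Setting this equal to +35 kJ gives 3D = 1266, so D = 422 kJ/mol.

D(C-H) ≈ 422 kJ/mol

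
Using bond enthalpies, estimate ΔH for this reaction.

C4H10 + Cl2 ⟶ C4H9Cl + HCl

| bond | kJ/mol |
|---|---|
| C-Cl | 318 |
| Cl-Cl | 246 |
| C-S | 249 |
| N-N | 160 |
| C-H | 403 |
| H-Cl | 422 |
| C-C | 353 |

ΔH ≈ −91 kJ

Bonds broken (reactants):
  C-C: 3 × 353 = 1059
  C-H: 10 × 403 = 4030
  Cl-Cl: 1 × 246 = 246
  Σ(broken) = 5335 kJ
Bonds formed (products):
  C-C: 3 × 353 = 1059
  C-Cl: 1 × 318 = 318
  C-H: 9 × 403 = 3627
  H-Cl: 1 × 422 = 422
  Σ(formed) = 5426 kJ
ΔH = Σ(broken) − Σ(formed) = 5335 − 5426 = −91 kJ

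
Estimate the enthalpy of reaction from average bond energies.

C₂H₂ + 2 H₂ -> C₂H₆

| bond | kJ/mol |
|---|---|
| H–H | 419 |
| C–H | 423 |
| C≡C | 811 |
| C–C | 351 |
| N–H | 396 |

Bonds broken (reactants):
  C≡C: 1 × 811 = 811
  C–H: 2 × 423 = 846
  H–H: 2 × 419 = 838
  Σ(broken) = 2495 kJ
Bonds formed (products):
  C–C: 1 × 351 = 351
  C–H: 6 × 423 = 2538
  Σ(formed) = 2889 kJ
ΔH = Σ(broken) − Σ(formed) = 2495 − 2889 = −394 kJ

ΔH ≈ −394 kJ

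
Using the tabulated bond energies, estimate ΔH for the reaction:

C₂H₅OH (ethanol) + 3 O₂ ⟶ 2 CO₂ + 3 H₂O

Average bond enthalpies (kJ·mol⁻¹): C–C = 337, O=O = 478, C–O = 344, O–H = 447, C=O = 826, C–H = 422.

ΔH ≈ −1314 kJ

Bonds broken (reactants):
  C–C: 1 × 337 = 337
  C–H: 5 × 422 = 2110
  C–O: 1 × 344 = 344
  O–H: 1 × 447 = 447
  O=O: 3 × 478 = 1434
  Σ(broken) = 4672 kJ
Bonds formed (products):
  C=O: 4 × 826 = 3304
  O–H: 6 × 447 = 2682
  Σ(formed) = 5986 kJ
ΔH = Σ(broken) − Σ(formed) = 4672 − 5986 = −1314 kJ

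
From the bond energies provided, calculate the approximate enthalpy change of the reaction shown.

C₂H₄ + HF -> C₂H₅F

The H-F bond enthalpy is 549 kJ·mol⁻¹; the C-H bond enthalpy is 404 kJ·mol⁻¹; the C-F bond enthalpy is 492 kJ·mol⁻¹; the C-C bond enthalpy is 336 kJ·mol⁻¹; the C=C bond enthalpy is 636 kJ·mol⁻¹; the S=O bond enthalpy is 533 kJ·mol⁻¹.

ΔH ≈ −47 kJ

Bonds broken (reactants):
  C-H: 4 × 404 = 1616
  C=C: 1 × 636 = 636
  H-F: 1 × 549 = 549
  Σ(broken) = 2801 kJ
Bonds formed (products):
  C-C: 1 × 336 = 336
  C-F: 1 × 492 = 492
  C-H: 5 × 404 = 2020
  Σ(formed) = 2848 kJ
ΔH = Σ(broken) − Σ(formed) = 2801 − 2848 = −47 kJ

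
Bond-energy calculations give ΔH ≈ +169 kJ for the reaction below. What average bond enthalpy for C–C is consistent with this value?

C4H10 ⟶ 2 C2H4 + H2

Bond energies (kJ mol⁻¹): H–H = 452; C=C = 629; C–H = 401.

D(C–C) ≈ 359 kJ/mol

Let D be the C–C bond energy.
Σ(broken) = 3×D + 10×401 = 4010 + 3D
Σ(formed) = 8×401 + 2×629 + 1×452 = 4918
ΔH = Σ(broken) − Σ(formed) = (4010 + 3D) − (4918) = −908 + 3D
Setting this equal to +169 kJ gives 3D = 1077, so D = 359 kJ/mol.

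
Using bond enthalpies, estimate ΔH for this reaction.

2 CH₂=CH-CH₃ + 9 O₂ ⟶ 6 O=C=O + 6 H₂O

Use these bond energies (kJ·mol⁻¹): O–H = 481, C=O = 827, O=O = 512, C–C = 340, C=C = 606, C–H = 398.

Bonds broken (reactants):
  C–C: 2 × 340 = 680
  C–H: 12 × 398 = 4776
  C=C: 2 × 606 = 1212
  O=O: 9 × 512 = 4608
  Σ(broken) = 11276 kJ
Bonds formed (products):
  C=O: 12 × 827 = 9924
  O–H: 12 × 481 = 5772
  Σ(formed) = 15696 kJ
ΔH = Σ(broken) − Σ(formed) = 11276 − 15696 = −4420 kJ

ΔH ≈ −4420 kJ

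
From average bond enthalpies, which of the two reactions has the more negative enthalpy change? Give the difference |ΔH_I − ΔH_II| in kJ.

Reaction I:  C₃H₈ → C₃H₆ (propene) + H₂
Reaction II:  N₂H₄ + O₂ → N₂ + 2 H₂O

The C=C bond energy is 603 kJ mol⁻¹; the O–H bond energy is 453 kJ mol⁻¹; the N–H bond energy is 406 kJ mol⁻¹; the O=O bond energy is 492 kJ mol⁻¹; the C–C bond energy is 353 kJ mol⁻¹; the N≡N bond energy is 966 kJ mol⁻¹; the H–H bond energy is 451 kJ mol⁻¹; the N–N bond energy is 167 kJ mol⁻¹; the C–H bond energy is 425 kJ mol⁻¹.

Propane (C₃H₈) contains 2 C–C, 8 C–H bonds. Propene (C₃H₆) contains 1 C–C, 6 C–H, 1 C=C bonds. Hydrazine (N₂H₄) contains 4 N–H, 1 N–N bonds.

Reaction II, by 644 kJ

Reaction I:
  Bonds broken (reactants):
    C–C: 2 × 353 = 706
    C–H: 8 × 425 = 3400
    Σ(broken) = 4106 kJ
  Bonds formed (products):
    C–C: 1 × 353 = 353
    C–H: 6 × 425 = 2550
    C=C: 1 × 603 = 603
    H–H: 1 × 451 = 451
    Σ(formed) = 3957 kJ
  ΔH_I = 4106 − 3957 = +149 kJ
Reaction II:
  Bonds broken (reactants):
    N–H: 4 × 406 = 1624
    N–N: 1 × 167 = 167
    O=O: 1 × 492 = 492
    Σ(broken) = 2283 kJ
  Bonds formed (products):
    N≡N: 1 × 966 = 966
    O–H: 4 × 453 = 1812
    Σ(formed) = 2778 kJ
  ΔH_II = 2283 − 2778 = −495 kJ
ΔH_I − ΔH_II = +644 kJ, so reaction II has the more negative ΔH; |ΔH_I − ΔH_II| = 644 kJ.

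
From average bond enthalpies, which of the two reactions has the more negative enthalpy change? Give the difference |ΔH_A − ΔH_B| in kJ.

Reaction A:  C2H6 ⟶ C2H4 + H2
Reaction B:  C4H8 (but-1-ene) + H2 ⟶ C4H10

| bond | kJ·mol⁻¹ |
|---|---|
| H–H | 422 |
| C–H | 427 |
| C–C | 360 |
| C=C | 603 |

Reaction B, by 378 kJ

Reaction A:
  Bonds broken (reactants):
    C–C: 1 × 360 = 360
    C–H: 6 × 427 = 2562
    Σ(broken) = 2922 kJ
  Bonds formed (products):
    C–H: 4 × 427 = 1708
    C=C: 1 × 603 = 603
    H–H: 1 × 422 = 422
    Σ(formed) = 2733 kJ
  ΔH_A = 2922 − 2733 = +189 kJ
Reaction B:
  Bonds broken (reactants):
    C–C: 2 × 360 = 720
    C–H: 8 × 427 = 3416
    C=C: 1 × 603 = 603
    H–H: 1 × 422 = 422
    Σ(broken) = 5161 kJ
  Bonds formed (products):
    C–C: 3 × 360 = 1080
    C–H: 10 × 427 = 4270
    Σ(formed) = 5350 kJ
  ΔH_B = 5161 − 5350 = −189 kJ
ΔH_A − ΔH_B = +378 kJ, so reaction B has the more negative ΔH; |ΔH_A − ΔH_B| = 378 kJ.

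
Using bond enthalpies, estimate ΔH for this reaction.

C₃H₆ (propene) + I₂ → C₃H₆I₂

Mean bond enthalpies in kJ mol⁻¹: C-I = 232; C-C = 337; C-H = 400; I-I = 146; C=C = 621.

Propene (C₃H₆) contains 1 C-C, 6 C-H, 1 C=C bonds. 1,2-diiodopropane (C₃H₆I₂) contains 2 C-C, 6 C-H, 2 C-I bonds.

ΔH ≈ −34 kJ

Bonds broken (reactants):
  C-C: 1 × 337 = 337
  C-H: 6 × 400 = 2400
  C=C: 1 × 621 = 621
  I-I: 1 × 146 = 146
  Σ(broken) = 3504 kJ
Bonds formed (products):
  C-C: 2 × 337 = 674
  C-H: 6 × 400 = 2400
  C-I: 2 × 232 = 464
  Σ(formed) = 3538 kJ
ΔH = Σ(broken) − Σ(formed) = 3504 − 3538 = −34 kJ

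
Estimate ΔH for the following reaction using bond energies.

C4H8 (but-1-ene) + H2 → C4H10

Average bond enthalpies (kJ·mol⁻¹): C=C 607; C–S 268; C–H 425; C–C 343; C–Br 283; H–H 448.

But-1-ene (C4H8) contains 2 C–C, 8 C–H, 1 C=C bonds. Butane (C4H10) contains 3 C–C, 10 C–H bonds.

ΔH ≈ −138 kJ

Bonds broken (reactants):
  C–C: 2 × 343 = 686
  C–H: 8 × 425 = 3400
  C=C: 1 × 607 = 607
  H–H: 1 × 448 = 448
  Σ(broken) = 5141 kJ
Bonds formed (products):
  C–C: 3 × 343 = 1029
  C–H: 10 × 425 = 4250
  Σ(formed) = 5279 kJ
ΔH = Σ(broken) − Σ(formed) = 5141 − 5279 = −138 kJ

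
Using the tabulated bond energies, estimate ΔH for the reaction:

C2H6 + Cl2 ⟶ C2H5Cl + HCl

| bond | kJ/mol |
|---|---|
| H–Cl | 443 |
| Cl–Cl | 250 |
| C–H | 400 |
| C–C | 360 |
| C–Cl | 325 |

ΔH ≈ −118 kJ

Bonds broken (reactants):
  C–C: 1 × 360 = 360
  C–H: 6 × 400 = 2400
  Cl–Cl: 1 × 250 = 250
  Σ(broken) = 3010 kJ
Bonds formed (products):
  C–C: 1 × 360 = 360
  C–Cl: 1 × 325 = 325
  C–H: 5 × 400 = 2000
  H–Cl: 1 × 443 = 443
  Σ(formed) = 3128 kJ
ΔH = Σ(broken) − Σ(formed) = 3010 − 3128 = −118 kJ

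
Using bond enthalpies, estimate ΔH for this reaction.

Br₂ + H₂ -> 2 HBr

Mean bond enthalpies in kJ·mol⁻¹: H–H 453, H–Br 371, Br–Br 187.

ΔH ≈ −102 kJ

Bonds broken (reactants):
  Br–Br: 1 × 187 = 187
  H–H: 1 × 453 = 453
  Σ(broken) = 640 kJ
Bonds formed (products):
  H–Br: 2 × 371 = 742
  Σ(formed) = 742 kJ
ΔH = Σ(broken) − Σ(formed) = 640 − 742 = −102 kJ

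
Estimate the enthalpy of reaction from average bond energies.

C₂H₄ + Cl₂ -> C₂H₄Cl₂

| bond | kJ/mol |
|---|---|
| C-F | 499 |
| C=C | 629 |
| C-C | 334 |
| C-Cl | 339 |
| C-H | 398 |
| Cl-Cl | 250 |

ΔH ≈ −133 kJ

Bonds broken (reactants):
  C-H: 4 × 398 = 1592
  C=C: 1 × 629 = 629
  Cl-Cl: 1 × 250 = 250
  Σ(broken) = 2471 kJ
Bonds formed (products):
  C-C: 1 × 334 = 334
  C-Cl: 2 × 339 = 678
  C-H: 4 × 398 = 1592
  Σ(formed) = 2604 kJ
ΔH = Σ(broken) − Σ(formed) = 2471 − 2604 = −133 kJ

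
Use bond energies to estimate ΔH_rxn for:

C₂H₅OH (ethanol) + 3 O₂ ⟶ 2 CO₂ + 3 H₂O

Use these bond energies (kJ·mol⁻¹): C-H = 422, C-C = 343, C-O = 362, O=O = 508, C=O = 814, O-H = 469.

Bonds broken (reactants):
  C-C: 1 × 343 = 343
  C-H: 5 × 422 = 2110
  C-O: 1 × 362 = 362
  O-H: 1 × 469 = 469
  O=O: 3 × 508 = 1524
  Σ(broken) = 4808 kJ
Bonds formed (products):
  C=O: 4 × 814 = 3256
  O-H: 6 × 469 = 2814
  Σ(formed) = 6070 kJ
ΔH = Σ(broken) − Σ(formed) = 4808 − 6070 = −1262 kJ

ΔH ≈ −1262 kJ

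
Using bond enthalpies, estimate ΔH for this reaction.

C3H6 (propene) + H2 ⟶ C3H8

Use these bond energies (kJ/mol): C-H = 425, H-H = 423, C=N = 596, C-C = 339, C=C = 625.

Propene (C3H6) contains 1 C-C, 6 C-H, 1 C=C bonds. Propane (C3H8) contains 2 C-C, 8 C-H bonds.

ΔH ≈ −141 kJ

Bonds broken (reactants):
  C-C: 1 × 339 = 339
  C-H: 6 × 425 = 2550
  C=C: 1 × 625 = 625
  H-H: 1 × 423 = 423
  Σ(broken) = 3937 kJ
Bonds formed (products):
  C-C: 2 × 339 = 678
  C-H: 8 × 425 = 3400
  Σ(formed) = 4078 kJ
ΔH = Σ(broken) − Σ(formed) = 3937 − 4078 = −141 kJ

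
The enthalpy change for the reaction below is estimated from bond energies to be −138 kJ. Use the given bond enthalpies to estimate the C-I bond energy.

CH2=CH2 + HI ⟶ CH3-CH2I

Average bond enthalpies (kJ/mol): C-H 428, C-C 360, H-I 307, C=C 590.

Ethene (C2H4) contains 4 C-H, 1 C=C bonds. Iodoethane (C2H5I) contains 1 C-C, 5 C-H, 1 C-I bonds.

D(C-I) ≈ 247 kJ/mol

Let D be the C-I bond energy.
Σ(broken) = 4×428 + 1×590 + 1×307 = 2609
Σ(formed) = 1×360 + 5×428 + 1×D = 2500 + D
ΔH = Σ(broken) − Σ(formed) = (2609) − (2500 + D) = +109 − D
Setting this equal to −138 kJ gives D = 247 kJ/mol.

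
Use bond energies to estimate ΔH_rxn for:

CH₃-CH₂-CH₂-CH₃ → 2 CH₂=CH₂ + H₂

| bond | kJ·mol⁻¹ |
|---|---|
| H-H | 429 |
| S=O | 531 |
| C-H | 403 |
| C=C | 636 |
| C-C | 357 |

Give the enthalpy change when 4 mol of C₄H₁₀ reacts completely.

ΔH = +704 kJ

Bonds broken (reactants):
  C-C: 3 × 357 = 1071
  C-H: 10 × 403 = 4030
  Σ(broken) = 5101 kJ
Bonds formed (products):
  C-H: 8 × 403 = 3224
  C=C: 2 × 636 = 1272
  H-H: 1 × 429 = 429
  Σ(formed) = 4925 kJ
ΔH = Σ(broken) − Σ(formed) = 5101 − 4925 = +176 kJ
For 4× the reaction as written: 4 × (+176) = +704 kJ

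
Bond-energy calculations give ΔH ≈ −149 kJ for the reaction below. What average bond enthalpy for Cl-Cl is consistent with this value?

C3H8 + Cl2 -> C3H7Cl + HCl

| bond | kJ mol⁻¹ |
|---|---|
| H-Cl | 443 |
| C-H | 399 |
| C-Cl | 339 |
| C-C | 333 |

Let D be the Cl-Cl bond energy.
Σ(broken) = 2×333 + 8×399 + 1×D = 3858 + D
Σ(formed) = 2×333 + 1×339 + 7×399 + 1×443 = 4241
ΔH = Σ(broken) − Σ(formed) = (3858 + D) − (4241) = −383 + D
Setting this equal to −149 kJ gives D = 234 kJ/mol.

D(Cl-Cl) ≈ 234 kJ/mol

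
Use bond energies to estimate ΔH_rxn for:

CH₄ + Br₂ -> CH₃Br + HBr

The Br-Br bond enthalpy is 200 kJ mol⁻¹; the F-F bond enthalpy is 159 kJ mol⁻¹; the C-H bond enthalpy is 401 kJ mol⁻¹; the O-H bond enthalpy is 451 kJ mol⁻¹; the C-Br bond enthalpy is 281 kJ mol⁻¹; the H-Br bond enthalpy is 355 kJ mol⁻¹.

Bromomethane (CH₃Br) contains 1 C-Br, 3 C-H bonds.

ΔH ≈ −35 kJ

Bonds broken (reactants):
  Br-Br: 1 × 200 = 200
  C-H: 4 × 401 = 1604
  Σ(broken) = 1804 kJ
Bonds formed (products):
  C-Br: 1 × 281 = 281
  C-H: 3 × 401 = 1203
  H-Br: 1 × 355 = 355
  Σ(formed) = 1839 kJ
ΔH = Σ(broken) − Σ(formed) = 1804 − 1839 = −35 kJ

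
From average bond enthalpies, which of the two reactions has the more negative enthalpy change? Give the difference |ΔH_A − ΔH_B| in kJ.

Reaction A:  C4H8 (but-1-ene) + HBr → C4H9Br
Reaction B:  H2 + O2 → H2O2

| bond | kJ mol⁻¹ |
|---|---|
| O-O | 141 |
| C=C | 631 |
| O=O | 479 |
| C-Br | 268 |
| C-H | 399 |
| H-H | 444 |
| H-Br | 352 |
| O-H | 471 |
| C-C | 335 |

Reaction B, by 141 kJ

Reaction A:
  Bonds broken (reactants):
    C-C: 2 × 335 = 670
    C-H: 8 × 399 = 3192
    C=C: 1 × 631 = 631
    H-Br: 1 × 352 = 352
    Σ(broken) = 4845 kJ
  Bonds formed (products):
    C-Br: 1 × 268 = 268
    C-C: 3 × 335 = 1005
    C-H: 9 × 399 = 3591
    Σ(formed) = 4864 kJ
  ΔH_A = 4845 − 4864 = −19 kJ
Reaction B:
  Bonds broken (reactants):
    H-H: 1 × 444 = 444
    O=O: 1 × 479 = 479
    Σ(broken) = 923 kJ
  Bonds formed (products):
    O-H: 2 × 471 = 942
    O-O: 1 × 141 = 141
    Σ(formed) = 1083 kJ
  ΔH_B = 923 − 1083 = −160 kJ
ΔH_A − ΔH_B = +141 kJ, so reaction B has the more negative ΔH; |ΔH_A − ΔH_B| = 141 kJ.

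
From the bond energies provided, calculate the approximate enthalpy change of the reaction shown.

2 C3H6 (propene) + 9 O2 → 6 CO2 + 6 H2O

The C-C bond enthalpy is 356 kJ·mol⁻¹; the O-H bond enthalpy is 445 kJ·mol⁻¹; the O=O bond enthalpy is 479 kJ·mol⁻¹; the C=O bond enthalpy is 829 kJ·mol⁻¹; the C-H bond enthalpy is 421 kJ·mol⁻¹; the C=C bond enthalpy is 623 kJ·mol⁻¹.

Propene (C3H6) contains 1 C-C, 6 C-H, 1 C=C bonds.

ΔH ≈ −3967 kJ

Bonds broken (reactants):
  C-C: 2 × 356 = 712
  C-H: 12 × 421 = 5052
  C=C: 2 × 623 = 1246
  O=O: 9 × 479 = 4311
  Σ(broken) = 11321 kJ
Bonds formed (products):
  C=O: 12 × 829 = 9948
  O-H: 12 × 445 = 5340
  Σ(formed) = 15288 kJ
ΔH = Σ(broken) − Σ(formed) = 11321 − 15288 = −3967 kJ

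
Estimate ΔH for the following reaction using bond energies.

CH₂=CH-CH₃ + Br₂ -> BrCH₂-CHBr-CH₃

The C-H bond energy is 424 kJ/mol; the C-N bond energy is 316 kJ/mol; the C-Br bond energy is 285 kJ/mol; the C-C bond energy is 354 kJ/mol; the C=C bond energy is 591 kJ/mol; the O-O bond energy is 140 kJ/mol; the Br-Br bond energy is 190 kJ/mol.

Bonds broken (reactants):
  Br-Br: 1 × 190 = 190
  C-C: 1 × 354 = 354
  C-H: 6 × 424 = 2544
  C=C: 1 × 591 = 591
  Σ(broken) = 3679 kJ
Bonds formed (products):
  C-Br: 2 × 285 = 570
  C-C: 2 × 354 = 708
  C-H: 6 × 424 = 2544
  Σ(formed) = 3822 kJ
ΔH = Σ(broken) − Σ(formed) = 3679 − 3822 = −143 kJ

ΔH ≈ −143 kJ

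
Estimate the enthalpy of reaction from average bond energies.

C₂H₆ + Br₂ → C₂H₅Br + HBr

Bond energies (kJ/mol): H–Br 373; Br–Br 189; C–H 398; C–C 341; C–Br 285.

ΔH ≈ −71 kJ

Bonds broken (reactants):
  Br–Br: 1 × 189 = 189
  C–C: 1 × 341 = 341
  C–H: 6 × 398 = 2388
  Σ(broken) = 2918 kJ
Bonds formed (products):
  C–Br: 1 × 285 = 285
  C–C: 1 × 341 = 341
  C–H: 5 × 398 = 1990
  H–Br: 1 × 373 = 373
  Σ(formed) = 2989 kJ
ΔH = Σ(broken) − Σ(formed) = 2918 − 2989 = −71 kJ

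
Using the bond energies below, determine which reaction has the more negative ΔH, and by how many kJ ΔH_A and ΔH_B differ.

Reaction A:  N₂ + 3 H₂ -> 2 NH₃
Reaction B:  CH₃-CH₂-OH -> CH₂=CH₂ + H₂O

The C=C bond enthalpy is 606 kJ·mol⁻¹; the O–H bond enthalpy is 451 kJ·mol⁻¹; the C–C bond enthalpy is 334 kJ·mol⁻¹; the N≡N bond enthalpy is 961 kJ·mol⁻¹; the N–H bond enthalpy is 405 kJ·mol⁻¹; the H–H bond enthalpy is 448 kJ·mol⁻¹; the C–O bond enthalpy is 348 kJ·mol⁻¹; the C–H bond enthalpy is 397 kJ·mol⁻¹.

Reaction A:
  Bonds broken (reactants):
    H–H: 3 × 448 = 1344
    N≡N: 1 × 961 = 961
    Σ(broken) = 2305 kJ
  Bonds formed (products):
    N–H: 6 × 405 = 2430
    Σ(formed) = 2430 kJ
  ΔH_A = 2305 − 2430 = −125 kJ
Reaction B:
  Bonds broken (reactants):
    C–C: 1 × 334 = 334
    C–H: 5 × 397 = 1985
    C–O: 1 × 348 = 348
    O–H: 1 × 451 = 451
    Σ(broken) = 3118 kJ
  Bonds formed (products):
    C–H: 4 × 397 = 1588
    C=C: 1 × 606 = 606
    O–H: 2 × 451 = 902
    Σ(formed) = 3096 kJ
  ΔH_B = 3118 − 3096 = +22 kJ
ΔH_A − ΔH_B = −147 kJ, so reaction A has the more negative ΔH; |ΔH_A − ΔH_B| = 147 kJ.

Reaction A, by 147 kJ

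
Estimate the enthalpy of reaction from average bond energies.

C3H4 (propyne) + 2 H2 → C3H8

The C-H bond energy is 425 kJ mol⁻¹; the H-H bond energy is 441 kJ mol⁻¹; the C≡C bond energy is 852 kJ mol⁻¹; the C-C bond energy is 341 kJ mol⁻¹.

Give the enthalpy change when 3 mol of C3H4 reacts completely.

Bonds broken (reactants):
  C≡C: 1 × 852 = 852
  C-C: 1 × 341 = 341
  C-H: 4 × 425 = 1700
  H-H: 2 × 441 = 882
  Σ(broken) = 3775 kJ
Bonds formed (products):
  C-C: 2 × 341 = 682
  C-H: 8 × 425 = 3400
  Σ(formed) = 4082 kJ
ΔH = Σ(broken) − Σ(formed) = 3775 − 4082 = −307 kJ
For 3× the reaction as written: 3 × (−307) = −921 kJ

ΔH = −921 kJ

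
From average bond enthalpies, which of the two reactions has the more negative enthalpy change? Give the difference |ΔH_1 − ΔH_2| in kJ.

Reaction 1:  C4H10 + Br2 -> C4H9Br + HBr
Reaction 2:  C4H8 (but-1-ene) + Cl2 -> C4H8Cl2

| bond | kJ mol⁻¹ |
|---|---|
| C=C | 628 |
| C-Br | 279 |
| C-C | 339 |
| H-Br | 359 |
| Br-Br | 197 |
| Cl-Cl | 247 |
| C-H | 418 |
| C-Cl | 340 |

Reaction 1:
  Bonds broken (reactants):
    Br-Br: 1 × 197 = 197
    C-C: 3 × 339 = 1017
    C-H: 10 × 418 = 4180
    Σ(broken) = 5394 kJ
  Bonds formed (products):
    C-Br: 1 × 279 = 279
    C-C: 3 × 339 = 1017
    C-H: 9 × 418 = 3762
    H-Br: 1 × 359 = 359
    Σ(formed) = 5417 kJ
  ΔH_1 = 5394 − 5417 = −23 kJ
Reaction 2:
  Bonds broken (reactants):
    C-C: 2 × 339 = 678
    C-H: 8 × 418 = 3344
    C=C: 1 × 628 = 628
    Cl-Cl: 1 × 247 = 247
    Σ(broken) = 4897 kJ
  Bonds formed (products):
    C-C: 3 × 339 = 1017
    C-Cl: 2 × 340 = 680
    C-H: 8 × 418 = 3344
    Σ(formed) = 5041 kJ
  ΔH_2 = 4897 − 5041 = −144 kJ
ΔH_1 − ΔH_2 = +121 kJ, so reaction 2 has the more negative ΔH; |ΔH_1 − ΔH_2| = 121 kJ.

Reaction 2, by 121 kJ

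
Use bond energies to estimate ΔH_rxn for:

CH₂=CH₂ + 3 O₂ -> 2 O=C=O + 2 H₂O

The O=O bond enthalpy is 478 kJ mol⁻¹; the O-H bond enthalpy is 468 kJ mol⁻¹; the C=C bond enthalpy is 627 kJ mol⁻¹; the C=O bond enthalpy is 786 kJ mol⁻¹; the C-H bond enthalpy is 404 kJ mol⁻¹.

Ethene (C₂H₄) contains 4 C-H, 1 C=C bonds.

ΔH ≈ −1339 kJ

Bonds broken (reactants):
  C-H: 4 × 404 = 1616
  C=C: 1 × 627 = 627
  O=O: 3 × 478 = 1434
  Σ(broken) = 3677 kJ
Bonds formed (products):
  C=O: 4 × 786 = 3144
  O-H: 4 × 468 = 1872
  Σ(formed) = 5016 kJ
ΔH = Σ(broken) − Σ(formed) = 3677 − 5016 = −1339 kJ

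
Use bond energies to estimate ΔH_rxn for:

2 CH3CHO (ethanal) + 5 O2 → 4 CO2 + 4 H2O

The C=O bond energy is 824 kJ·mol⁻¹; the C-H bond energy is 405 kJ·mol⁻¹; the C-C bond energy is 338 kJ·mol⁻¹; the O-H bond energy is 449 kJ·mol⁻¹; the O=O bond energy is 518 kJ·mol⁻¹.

Bonds broken (reactants):
  C-C: 2 × 338 = 676
  C-H: 8 × 405 = 3240
  C=O: 2 × 824 = 1648
  O=O: 5 × 518 = 2590
  Σ(broken) = 8154 kJ
Bonds formed (products):
  C=O: 8 × 824 = 6592
  O-H: 8 × 449 = 3592
  Σ(formed) = 10184 kJ
ΔH = Σ(broken) − Σ(formed) = 8154 − 10184 = −2030 kJ

ΔH ≈ −2030 kJ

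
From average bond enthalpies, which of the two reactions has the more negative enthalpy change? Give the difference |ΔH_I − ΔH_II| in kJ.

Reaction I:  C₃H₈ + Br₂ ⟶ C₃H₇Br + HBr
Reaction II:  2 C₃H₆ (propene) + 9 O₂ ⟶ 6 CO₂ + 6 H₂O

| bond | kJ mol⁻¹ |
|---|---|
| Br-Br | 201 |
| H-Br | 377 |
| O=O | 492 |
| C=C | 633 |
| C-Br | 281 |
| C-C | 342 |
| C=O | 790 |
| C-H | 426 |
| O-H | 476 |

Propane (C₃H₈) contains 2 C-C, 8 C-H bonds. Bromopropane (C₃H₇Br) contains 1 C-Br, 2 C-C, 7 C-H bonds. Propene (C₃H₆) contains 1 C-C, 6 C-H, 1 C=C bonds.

Reaction I:
  Bonds broken (reactants):
    Br-Br: 1 × 201 = 201
    C-C: 2 × 342 = 684
    C-H: 8 × 426 = 3408
    Σ(broken) = 4293 kJ
  Bonds formed (products):
    C-Br: 1 × 281 = 281
    C-C: 2 × 342 = 684
    C-H: 7 × 426 = 2982
    H-Br: 1 × 377 = 377
    Σ(formed) = 4324 kJ
  ΔH_I = 4293 − 4324 = −31 kJ
Reaction II:
  Bonds broken (reactants):
    C-C: 2 × 342 = 684
    C-H: 12 × 426 = 5112
    C=C: 2 × 633 = 1266
    O=O: 9 × 492 = 4428
    Σ(broken) = 11490 kJ
  Bonds formed (products):
    C=O: 12 × 790 = 9480
    O-H: 12 × 476 = 5712
    Σ(formed) = 15192 kJ
  ΔH_II = 11490 − 15192 = −3702 kJ
ΔH_I − ΔH_II = +3671 kJ, so reaction II has the more negative ΔH; |ΔH_I − ΔH_II| = 3671 kJ.

Reaction II, by 3671 kJ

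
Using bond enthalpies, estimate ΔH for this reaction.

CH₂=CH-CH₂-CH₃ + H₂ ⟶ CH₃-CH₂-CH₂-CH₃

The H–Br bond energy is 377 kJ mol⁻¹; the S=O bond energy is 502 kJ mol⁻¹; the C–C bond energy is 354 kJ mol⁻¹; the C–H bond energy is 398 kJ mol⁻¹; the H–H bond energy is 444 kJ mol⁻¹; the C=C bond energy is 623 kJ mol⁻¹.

Bonds broken (reactants):
  C–C: 2 × 354 = 708
  C–H: 8 × 398 = 3184
  C=C: 1 × 623 = 623
  H–H: 1 × 444 = 444
  Σ(broken) = 4959 kJ
Bonds formed (products):
  C–C: 3 × 354 = 1062
  C–H: 10 × 398 = 3980
  Σ(formed) = 5042 kJ
ΔH = Σ(broken) − Σ(formed) = 4959 − 5042 = −83 kJ

ΔH ≈ −83 kJ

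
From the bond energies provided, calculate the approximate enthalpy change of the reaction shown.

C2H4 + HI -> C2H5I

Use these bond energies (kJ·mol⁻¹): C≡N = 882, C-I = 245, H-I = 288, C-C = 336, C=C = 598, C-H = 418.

ΔH ≈ −113 kJ

Bonds broken (reactants):
  C-H: 4 × 418 = 1672
  C=C: 1 × 598 = 598
  H-I: 1 × 288 = 288
  Σ(broken) = 2558 kJ
Bonds formed (products):
  C-C: 1 × 336 = 336
  C-H: 5 × 418 = 2090
  C-I: 1 × 245 = 245
  Σ(formed) = 2671 kJ
ΔH = Σ(broken) − Σ(formed) = 2558 − 2671 = −113 kJ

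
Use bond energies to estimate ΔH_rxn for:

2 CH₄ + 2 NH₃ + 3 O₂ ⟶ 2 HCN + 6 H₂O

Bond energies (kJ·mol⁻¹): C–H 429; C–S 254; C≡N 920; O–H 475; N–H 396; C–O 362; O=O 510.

ΔH ≈ −1060 kJ

Bonds broken (reactants):
  C–H: 8 × 429 = 3432
  N–H: 6 × 396 = 2376
  O=O: 3 × 510 = 1530
  Σ(broken) = 7338 kJ
Bonds formed (products):
  C≡N: 2 × 920 = 1840
  C–H: 2 × 429 = 858
  O–H: 12 × 475 = 5700
  Σ(formed) = 8398 kJ
ΔH = Σ(broken) − Σ(formed) = 7338 − 8398 = −1060 kJ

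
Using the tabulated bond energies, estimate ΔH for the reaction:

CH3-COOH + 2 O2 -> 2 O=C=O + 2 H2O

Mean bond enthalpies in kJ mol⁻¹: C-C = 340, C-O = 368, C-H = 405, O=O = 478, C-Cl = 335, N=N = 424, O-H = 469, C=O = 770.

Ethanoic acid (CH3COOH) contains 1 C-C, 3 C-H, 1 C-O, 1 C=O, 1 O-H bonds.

ΔH ≈ −838 kJ

Bonds broken (reactants):
  C-C: 1 × 340 = 340
  C-H: 3 × 405 = 1215
  C-O: 1 × 368 = 368
  C=O: 1 × 770 = 770
  O-H: 1 × 469 = 469
  O=O: 2 × 478 = 956
  Σ(broken) = 4118 kJ
Bonds formed (products):
  C=O: 4 × 770 = 3080
  O-H: 4 × 469 = 1876
  Σ(formed) = 4956 kJ
ΔH = Σ(broken) − Σ(formed) = 4118 − 4956 = −838 kJ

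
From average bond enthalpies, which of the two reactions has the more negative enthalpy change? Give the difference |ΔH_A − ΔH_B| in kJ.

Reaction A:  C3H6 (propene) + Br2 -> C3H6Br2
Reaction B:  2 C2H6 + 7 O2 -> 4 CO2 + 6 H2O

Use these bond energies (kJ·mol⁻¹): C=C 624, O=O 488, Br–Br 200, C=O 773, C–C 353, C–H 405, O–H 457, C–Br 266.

Reaction A:
  Bonds broken (reactants):
    Br–Br: 1 × 200 = 200
    C–C: 1 × 353 = 353
    C–H: 6 × 405 = 2430
    C=C: 1 × 624 = 624
    Σ(broken) = 3607 kJ
  Bonds formed (products):
    C–Br: 2 × 266 = 532
    C–C: 2 × 353 = 706
    C–H: 6 × 405 = 2430
    Σ(formed) = 3668 kJ
  ΔH_A = 3607 − 3668 = −61 kJ
Reaction B:
  Bonds broken (reactants):
    C–C: 2 × 353 = 706
    C–H: 12 × 405 = 4860
    O=O: 7 × 488 = 3416
    Σ(broken) = 8982 kJ
  Bonds formed (products):
    C=O: 8 × 773 = 6184
    O–H: 12 × 457 = 5484
    Σ(formed) = 11668 kJ
  ΔH_B = 8982 − 11668 = −2686 kJ
ΔH_A − ΔH_B = +2625 kJ, so reaction B has the more negative ΔH; |ΔH_A − ΔH_B| = 2625 kJ.

Reaction B, by 2625 kJ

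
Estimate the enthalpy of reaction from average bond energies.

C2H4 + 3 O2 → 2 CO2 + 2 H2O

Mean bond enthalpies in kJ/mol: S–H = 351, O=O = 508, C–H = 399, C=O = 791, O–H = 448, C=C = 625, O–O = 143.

ΔH ≈ −1211 kJ

Bonds broken (reactants):
  C–H: 4 × 399 = 1596
  C=C: 1 × 625 = 625
  O=O: 3 × 508 = 1524
  Σ(broken) = 3745 kJ
Bonds formed (products):
  C=O: 4 × 791 = 3164
  O–H: 4 × 448 = 1792
  Σ(formed) = 4956 kJ
ΔH = Σ(broken) − Σ(formed) = 3745 − 4956 = −1211 kJ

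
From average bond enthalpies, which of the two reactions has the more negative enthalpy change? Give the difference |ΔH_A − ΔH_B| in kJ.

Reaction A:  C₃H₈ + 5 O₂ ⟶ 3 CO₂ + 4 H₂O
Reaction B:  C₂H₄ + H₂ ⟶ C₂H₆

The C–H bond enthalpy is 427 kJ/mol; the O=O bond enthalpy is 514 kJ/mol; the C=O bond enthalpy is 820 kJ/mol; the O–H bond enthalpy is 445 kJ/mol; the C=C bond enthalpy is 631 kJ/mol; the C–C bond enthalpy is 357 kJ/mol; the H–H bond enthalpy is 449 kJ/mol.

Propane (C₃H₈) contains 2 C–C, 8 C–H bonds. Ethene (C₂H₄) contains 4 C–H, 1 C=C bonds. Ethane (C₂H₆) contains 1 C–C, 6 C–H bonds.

Reaction A:
  Bonds broken (reactants):
    C–C: 2 × 357 = 714
    C–H: 8 × 427 = 3416
    O=O: 5 × 514 = 2570
    Σ(broken) = 6700 kJ
  Bonds formed (products):
    C=O: 6 × 820 = 4920
    O–H: 8 × 445 = 3560
    Σ(formed) = 8480 kJ
  ΔH_A = 6700 − 8480 = −1780 kJ
Reaction B:
  Bonds broken (reactants):
    C–H: 4 × 427 = 1708
    C=C: 1 × 631 = 631
    H–H: 1 × 449 = 449
    Σ(broken) = 2788 kJ
  Bonds formed (products):
    C–C: 1 × 357 = 357
    C–H: 6 × 427 = 2562
    Σ(formed) = 2919 kJ
  ΔH_B = 2788 − 2919 = −131 kJ
ΔH_A − ΔH_B = −1649 kJ, so reaction A has the more negative ΔH; |ΔH_A − ΔH_B| = 1649 kJ.

Reaction A, by 1649 kJ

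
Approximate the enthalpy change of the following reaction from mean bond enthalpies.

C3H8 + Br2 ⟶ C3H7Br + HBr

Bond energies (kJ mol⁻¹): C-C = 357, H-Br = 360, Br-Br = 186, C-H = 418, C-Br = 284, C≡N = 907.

ΔH ≈ −40 kJ

Bonds broken (reactants):
  Br-Br: 1 × 186 = 186
  C-C: 2 × 357 = 714
  C-H: 8 × 418 = 3344
  Σ(broken) = 4244 kJ
Bonds formed (products):
  C-Br: 1 × 284 = 284
  C-C: 2 × 357 = 714
  C-H: 7 × 418 = 2926
  H-Br: 1 × 360 = 360
  Σ(formed) = 4284 kJ
ΔH = Σ(broken) − Σ(formed) = 4244 − 4284 = −40 kJ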